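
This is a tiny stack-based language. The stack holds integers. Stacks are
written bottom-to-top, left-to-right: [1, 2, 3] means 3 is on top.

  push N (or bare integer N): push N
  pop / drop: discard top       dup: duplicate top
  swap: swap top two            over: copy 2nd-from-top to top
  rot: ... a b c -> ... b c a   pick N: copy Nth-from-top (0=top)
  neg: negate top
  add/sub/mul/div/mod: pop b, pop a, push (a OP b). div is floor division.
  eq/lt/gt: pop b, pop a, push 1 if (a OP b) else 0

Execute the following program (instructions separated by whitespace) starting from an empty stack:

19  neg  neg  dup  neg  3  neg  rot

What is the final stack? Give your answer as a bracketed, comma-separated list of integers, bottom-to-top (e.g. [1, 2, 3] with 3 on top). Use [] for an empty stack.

After 'push 19': [19]
After 'neg': [-19]
After 'neg': [19]
After 'dup': [19, 19]
After 'neg': [19, -19]
After 'push 3': [19, -19, 3]
After 'neg': [19, -19, -3]
After 'rot': [-19, -3, 19]

Answer: [-19, -3, 19]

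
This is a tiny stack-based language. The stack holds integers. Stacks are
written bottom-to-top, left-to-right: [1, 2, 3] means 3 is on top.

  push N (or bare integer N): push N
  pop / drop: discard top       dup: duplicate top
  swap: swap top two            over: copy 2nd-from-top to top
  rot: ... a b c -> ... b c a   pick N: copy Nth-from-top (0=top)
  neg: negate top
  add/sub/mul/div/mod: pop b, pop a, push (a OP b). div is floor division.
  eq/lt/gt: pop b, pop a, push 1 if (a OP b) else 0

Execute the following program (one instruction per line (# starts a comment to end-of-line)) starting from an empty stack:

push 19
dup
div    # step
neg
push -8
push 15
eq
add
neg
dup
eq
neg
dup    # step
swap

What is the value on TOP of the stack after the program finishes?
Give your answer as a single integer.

Answer: -1

Derivation:
After 'push 19': [19]
After 'dup': [19, 19]
After 'div': [1]
After 'neg': [-1]
After 'push -8': [-1, -8]
After 'push 15': [-1, -8, 15]
After 'eq': [-1, 0]
After 'add': [-1]
After 'neg': [1]
After 'dup': [1, 1]
After 'eq': [1]
After 'neg': [-1]
After 'dup': [-1, -1]
After 'swap': [-1, -1]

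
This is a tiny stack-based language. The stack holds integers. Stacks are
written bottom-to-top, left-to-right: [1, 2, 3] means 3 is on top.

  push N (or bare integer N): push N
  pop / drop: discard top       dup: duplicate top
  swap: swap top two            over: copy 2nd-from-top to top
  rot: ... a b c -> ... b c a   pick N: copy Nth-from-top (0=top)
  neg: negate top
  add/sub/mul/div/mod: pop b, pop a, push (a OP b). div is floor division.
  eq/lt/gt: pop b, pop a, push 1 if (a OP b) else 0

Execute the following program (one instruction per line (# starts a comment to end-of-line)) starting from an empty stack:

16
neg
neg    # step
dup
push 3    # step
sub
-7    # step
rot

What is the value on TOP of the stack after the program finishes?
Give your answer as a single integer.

After 'push 16': [16]
After 'neg': [-16]
After 'neg': [16]
After 'dup': [16, 16]
After 'push 3': [16, 16, 3]
After 'sub': [16, 13]
After 'push -7': [16, 13, -7]
After 'rot': [13, -7, 16]

Answer: 16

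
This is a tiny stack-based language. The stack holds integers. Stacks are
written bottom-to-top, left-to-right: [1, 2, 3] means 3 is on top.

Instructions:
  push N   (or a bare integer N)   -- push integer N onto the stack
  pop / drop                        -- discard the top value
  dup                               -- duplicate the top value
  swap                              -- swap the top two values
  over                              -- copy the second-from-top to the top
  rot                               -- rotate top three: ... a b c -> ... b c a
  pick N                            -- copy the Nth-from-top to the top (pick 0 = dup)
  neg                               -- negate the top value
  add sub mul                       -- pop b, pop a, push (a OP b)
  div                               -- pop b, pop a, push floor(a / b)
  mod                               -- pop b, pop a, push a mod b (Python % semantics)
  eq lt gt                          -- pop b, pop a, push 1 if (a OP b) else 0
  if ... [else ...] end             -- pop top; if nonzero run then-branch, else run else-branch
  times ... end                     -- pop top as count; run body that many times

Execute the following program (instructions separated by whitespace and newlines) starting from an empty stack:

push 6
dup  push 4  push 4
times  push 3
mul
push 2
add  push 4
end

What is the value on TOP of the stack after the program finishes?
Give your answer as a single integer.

After 'push 6': [6]
After 'dup': [6, 6]
After 'push 4': [6, 6, 4]
After 'push 4': [6, 6, 4, 4]
After 'times': [6, 6, 4]
After 'push 3': [6, 6, 4, 3]
After 'mul': [6, 6, 12]
After 'push 2': [6, 6, 12, 2]
After 'add': [6, 6, 14]
After 'push 4': [6, 6, 14, 4]
  ...
After 'push 3': [6, 6, 14, 14, 4, 3]
After 'mul': [6, 6, 14, 14, 12]
After 'push 2': [6, 6, 14, 14, 12, 2]
After 'add': [6, 6, 14, 14, 14]
After 'push 4': [6, 6, 14, 14, 14, 4]
After 'push 3': [6, 6, 14, 14, 14, 4, 3]
After 'mul': [6, 6, 14, 14, 14, 12]
After 'push 2': [6, 6, 14, 14, 14, 12, 2]
After 'add': [6, 6, 14, 14, 14, 14]
After 'push 4': [6, 6, 14, 14, 14, 14, 4]

Answer: 4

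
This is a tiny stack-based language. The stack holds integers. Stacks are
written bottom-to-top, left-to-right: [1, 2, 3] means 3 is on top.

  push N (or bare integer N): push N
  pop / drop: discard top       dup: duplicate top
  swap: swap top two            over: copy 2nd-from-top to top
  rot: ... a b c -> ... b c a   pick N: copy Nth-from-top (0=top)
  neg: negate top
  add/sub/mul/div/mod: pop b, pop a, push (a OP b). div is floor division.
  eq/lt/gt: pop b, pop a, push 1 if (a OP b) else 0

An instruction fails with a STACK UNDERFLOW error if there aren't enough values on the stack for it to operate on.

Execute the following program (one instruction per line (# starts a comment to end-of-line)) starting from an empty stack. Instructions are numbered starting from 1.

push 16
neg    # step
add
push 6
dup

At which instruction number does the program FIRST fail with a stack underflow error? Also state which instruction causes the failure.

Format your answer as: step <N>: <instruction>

Answer: step 3: add

Derivation:
Step 1 ('push 16'): stack = [16], depth = 1
Step 2 ('neg'): stack = [-16], depth = 1
Step 3 ('add'): needs 2 value(s) but depth is 1 — STACK UNDERFLOW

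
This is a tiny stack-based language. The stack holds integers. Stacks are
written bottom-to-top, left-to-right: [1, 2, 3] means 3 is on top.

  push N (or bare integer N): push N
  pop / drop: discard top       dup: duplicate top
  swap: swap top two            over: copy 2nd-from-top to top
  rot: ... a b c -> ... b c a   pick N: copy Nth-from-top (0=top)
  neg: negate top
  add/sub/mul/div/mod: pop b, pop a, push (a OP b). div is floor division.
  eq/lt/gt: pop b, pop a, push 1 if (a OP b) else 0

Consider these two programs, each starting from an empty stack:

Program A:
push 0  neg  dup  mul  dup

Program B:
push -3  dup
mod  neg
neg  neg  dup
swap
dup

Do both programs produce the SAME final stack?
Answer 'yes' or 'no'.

Answer: no

Derivation:
Program A trace:
  After 'push 0': [0]
  After 'neg': [0]
  After 'dup': [0, 0]
  After 'mul': [0]
  After 'dup': [0, 0]
Program A final stack: [0, 0]

Program B trace:
  After 'push -3': [-3]
  After 'dup': [-3, -3]
  After 'mod': [0]
  After 'neg': [0]
  After 'neg': [0]
  After 'neg': [0]
  After 'dup': [0, 0]
  After 'swap': [0, 0]
  After 'dup': [0, 0, 0]
Program B final stack: [0, 0, 0]
Same: no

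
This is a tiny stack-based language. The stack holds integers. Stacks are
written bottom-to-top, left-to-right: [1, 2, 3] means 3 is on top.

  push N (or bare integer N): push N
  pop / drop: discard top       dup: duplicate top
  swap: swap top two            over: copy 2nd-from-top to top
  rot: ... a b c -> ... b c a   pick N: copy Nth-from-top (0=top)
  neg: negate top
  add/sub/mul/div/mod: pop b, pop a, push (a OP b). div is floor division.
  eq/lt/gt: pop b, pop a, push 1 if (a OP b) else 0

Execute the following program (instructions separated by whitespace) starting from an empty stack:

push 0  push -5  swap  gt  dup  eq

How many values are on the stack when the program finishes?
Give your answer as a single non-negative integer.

Answer: 1

Derivation:
After 'push 0': stack = [0] (depth 1)
After 'push -5': stack = [0, -5] (depth 2)
After 'swap': stack = [-5, 0] (depth 2)
After 'gt': stack = [0] (depth 1)
After 'dup': stack = [0, 0] (depth 2)
After 'eq': stack = [1] (depth 1)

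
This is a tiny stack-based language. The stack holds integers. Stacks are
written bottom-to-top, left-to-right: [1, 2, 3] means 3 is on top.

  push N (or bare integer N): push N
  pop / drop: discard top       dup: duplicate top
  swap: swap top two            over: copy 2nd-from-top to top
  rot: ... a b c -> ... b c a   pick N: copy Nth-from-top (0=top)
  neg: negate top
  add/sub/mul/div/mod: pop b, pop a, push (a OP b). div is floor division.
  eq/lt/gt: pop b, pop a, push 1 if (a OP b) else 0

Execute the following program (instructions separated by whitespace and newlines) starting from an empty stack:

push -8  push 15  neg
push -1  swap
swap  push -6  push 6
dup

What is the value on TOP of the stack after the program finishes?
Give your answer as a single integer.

Answer: 6

Derivation:
After 'push -8': [-8]
After 'push 15': [-8, 15]
After 'neg': [-8, -15]
After 'push -1': [-8, -15, -1]
After 'swap': [-8, -1, -15]
After 'swap': [-8, -15, -1]
After 'push -6': [-8, -15, -1, -6]
After 'push 6': [-8, -15, -1, -6, 6]
After 'dup': [-8, -15, -1, -6, 6, 6]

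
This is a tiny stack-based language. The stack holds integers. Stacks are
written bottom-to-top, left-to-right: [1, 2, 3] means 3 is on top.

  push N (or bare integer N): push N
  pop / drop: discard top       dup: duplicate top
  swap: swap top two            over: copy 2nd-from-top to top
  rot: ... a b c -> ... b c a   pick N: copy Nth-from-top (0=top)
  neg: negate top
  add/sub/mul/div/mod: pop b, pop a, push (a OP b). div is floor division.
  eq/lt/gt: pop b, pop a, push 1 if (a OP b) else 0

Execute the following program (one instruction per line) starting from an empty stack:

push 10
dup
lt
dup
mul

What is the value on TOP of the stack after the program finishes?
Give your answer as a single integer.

After 'push 10': [10]
After 'dup': [10, 10]
After 'lt': [0]
After 'dup': [0, 0]
After 'mul': [0]

Answer: 0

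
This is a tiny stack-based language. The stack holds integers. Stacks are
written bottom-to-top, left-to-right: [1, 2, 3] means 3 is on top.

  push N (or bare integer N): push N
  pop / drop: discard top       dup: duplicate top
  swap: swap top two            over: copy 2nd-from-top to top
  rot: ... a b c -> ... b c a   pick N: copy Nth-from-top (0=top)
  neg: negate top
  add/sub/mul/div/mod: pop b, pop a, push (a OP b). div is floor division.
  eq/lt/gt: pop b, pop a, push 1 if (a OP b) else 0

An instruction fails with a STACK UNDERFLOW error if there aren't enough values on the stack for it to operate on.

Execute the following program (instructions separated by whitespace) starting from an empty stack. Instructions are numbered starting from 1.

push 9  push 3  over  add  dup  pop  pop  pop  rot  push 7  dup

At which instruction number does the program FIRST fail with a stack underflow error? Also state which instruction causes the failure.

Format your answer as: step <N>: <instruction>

Step 1 ('push 9'): stack = [9], depth = 1
Step 2 ('push 3'): stack = [9, 3], depth = 2
Step 3 ('over'): stack = [9, 3, 9], depth = 3
Step 4 ('add'): stack = [9, 12], depth = 2
Step 5 ('dup'): stack = [9, 12, 12], depth = 3
Step 6 ('pop'): stack = [9, 12], depth = 2
Step 7 ('pop'): stack = [9], depth = 1
Step 8 ('pop'): stack = [], depth = 0
Step 9 ('rot'): needs 3 value(s) but depth is 0 — STACK UNDERFLOW

Answer: step 9: rot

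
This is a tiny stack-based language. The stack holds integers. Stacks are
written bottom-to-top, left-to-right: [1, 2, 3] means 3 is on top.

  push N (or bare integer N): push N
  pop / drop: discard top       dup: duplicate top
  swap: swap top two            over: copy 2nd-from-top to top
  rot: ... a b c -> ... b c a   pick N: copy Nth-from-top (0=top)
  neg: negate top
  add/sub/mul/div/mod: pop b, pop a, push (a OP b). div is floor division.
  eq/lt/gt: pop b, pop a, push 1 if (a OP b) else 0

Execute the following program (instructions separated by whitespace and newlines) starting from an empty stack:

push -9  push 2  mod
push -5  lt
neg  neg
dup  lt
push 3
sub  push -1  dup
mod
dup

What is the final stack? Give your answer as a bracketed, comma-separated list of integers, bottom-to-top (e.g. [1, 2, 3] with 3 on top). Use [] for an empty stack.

Answer: [-3, 0, 0]

Derivation:
After 'push -9': [-9]
After 'push 2': [-9, 2]
After 'mod': [1]
After 'push -5': [1, -5]
After 'lt': [0]
After 'neg': [0]
After 'neg': [0]
After 'dup': [0, 0]
After 'lt': [0]
After 'push 3': [0, 3]
After 'sub': [-3]
After 'push -1': [-3, -1]
After 'dup': [-3, -1, -1]
After 'mod': [-3, 0]
After 'dup': [-3, 0, 0]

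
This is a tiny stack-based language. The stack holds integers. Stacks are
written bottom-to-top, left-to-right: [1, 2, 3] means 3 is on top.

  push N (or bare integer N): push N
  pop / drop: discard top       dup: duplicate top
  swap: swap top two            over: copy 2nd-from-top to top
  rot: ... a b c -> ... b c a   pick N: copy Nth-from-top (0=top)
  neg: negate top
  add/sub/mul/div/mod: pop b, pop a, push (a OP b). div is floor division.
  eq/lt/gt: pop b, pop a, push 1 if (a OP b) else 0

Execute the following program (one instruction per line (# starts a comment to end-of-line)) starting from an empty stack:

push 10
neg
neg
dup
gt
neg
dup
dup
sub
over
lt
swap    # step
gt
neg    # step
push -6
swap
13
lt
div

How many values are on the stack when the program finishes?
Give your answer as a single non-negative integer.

Answer: 1

Derivation:
After 'push 10': stack = [10] (depth 1)
After 'neg': stack = [-10] (depth 1)
After 'neg': stack = [10] (depth 1)
After 'dup': stack = [10, 10] (depth 2)
After 'gt': stack = [0] (depth 1)
After 'neg': stack = [0] (depth 1)
After 'dup': stack = [0, 0] (depth 2)
After 'dup': stack = [0, 0, 0] (depth 3)
After 'sub': stack = [0, 0] (depth 2)
After 'over': stack = [0, 0, 0] (depth 3)
After 'lt': stack = [0, 0] (depth 2)
After 'swap': stack = [0, 0] (depth 2)
After 'gt': stack = [0] (depth 1)
After 'neg': stack = [0] (depth 1)
After 'push -6': stack = [0, -6] (depth 2)
After 'swap': stack = [-6, 0] (depth 2)
After 'push 13': stack = [-6, 0, 13] (depth 3)
After 'lt': stack = [-6, 1] (depth 2)
After 'div': stack = [-6] (depth 1)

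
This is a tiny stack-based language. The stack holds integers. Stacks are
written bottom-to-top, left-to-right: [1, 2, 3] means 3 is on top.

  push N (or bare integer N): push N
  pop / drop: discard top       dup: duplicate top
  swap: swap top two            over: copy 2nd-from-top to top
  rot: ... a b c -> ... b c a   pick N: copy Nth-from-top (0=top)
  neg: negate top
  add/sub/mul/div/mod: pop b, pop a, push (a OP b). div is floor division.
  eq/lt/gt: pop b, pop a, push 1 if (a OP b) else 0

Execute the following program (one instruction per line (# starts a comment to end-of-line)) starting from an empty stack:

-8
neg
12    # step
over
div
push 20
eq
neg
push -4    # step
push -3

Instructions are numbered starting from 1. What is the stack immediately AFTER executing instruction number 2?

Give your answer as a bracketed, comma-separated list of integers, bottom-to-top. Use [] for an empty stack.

Answer: [8]

Derivation:
Step 1 ('-8'): [-8]
Step 2 ('neg'): [8]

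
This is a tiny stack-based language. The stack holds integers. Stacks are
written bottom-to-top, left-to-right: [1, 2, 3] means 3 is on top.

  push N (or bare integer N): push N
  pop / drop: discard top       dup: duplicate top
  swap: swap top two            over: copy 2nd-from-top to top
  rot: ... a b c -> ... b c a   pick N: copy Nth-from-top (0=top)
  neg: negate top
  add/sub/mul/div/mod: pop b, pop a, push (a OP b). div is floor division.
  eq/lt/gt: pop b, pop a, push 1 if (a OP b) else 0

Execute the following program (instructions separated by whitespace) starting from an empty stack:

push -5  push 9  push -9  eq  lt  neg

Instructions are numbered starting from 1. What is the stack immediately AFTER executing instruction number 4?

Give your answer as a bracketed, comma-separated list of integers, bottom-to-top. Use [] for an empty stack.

Step 1 ('push -5'): [-5]
Step 2 ('push 9'): [-5, 9]
Step 3 ('push -9'): [-5, 9, -9]
Step 4 ('eq'): [-5, 0]

Answer: [-5, 0]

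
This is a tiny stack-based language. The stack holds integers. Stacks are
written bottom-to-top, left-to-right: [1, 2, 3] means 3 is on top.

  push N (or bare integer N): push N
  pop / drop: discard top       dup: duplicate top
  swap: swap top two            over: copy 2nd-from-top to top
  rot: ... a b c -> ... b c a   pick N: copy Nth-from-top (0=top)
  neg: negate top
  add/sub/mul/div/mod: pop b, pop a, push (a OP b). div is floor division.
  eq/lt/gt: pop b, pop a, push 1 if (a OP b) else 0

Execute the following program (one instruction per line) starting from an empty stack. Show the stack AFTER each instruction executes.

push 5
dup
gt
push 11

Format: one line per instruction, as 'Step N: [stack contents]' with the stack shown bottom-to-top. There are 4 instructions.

Step 1: [5]
Step 2: [5, 5]
Step 3: [0]
Step 4: [0, 11]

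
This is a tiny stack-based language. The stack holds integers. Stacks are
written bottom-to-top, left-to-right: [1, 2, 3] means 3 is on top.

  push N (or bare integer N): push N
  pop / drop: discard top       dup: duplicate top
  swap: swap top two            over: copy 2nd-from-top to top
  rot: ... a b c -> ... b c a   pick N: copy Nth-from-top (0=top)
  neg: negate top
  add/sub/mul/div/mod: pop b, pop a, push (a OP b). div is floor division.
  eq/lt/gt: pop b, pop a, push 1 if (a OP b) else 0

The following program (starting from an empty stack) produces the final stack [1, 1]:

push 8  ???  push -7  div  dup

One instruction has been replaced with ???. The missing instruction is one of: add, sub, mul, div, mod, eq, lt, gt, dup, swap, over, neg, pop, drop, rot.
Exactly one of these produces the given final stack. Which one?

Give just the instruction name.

Answer: neg

Derivation:
Stack before ???: [8]
Stack after ???:  [-8]
The instruction that transforms [8] -> [-8] is: neg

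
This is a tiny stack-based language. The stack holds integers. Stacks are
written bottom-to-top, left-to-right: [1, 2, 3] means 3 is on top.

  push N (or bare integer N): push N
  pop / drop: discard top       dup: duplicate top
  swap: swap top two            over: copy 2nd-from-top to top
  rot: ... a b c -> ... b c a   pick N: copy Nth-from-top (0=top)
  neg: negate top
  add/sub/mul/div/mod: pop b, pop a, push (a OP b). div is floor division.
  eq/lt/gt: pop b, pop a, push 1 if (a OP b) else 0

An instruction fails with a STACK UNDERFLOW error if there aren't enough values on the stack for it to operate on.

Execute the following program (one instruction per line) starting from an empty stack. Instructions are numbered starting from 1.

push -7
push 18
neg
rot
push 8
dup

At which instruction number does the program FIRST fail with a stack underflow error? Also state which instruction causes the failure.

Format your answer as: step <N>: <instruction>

Answer: step 4: rot

Derivation:
Step 1 ('push -7'): stack = [-7], depth = 1
Step 2 ('push 18'): stack = [-7, 18], depth = 2
Step 3 ('neg'): stack = [-7, -18], depth = 2
Step 4 ('rot'): needs 3 value(s) but depth is 2 — STACK UNDERFLOW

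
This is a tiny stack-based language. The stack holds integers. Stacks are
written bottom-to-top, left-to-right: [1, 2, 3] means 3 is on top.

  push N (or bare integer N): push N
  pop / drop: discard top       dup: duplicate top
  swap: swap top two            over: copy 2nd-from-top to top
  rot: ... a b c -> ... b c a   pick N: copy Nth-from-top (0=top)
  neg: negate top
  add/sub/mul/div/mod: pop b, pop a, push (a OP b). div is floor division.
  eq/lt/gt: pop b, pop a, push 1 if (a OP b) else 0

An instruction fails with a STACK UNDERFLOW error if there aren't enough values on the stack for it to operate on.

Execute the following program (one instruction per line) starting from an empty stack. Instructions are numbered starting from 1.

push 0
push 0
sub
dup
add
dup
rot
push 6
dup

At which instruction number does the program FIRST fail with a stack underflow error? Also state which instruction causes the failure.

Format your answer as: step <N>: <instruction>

Step 1 ('push 0'): stack = [0], depth = 1
Step 2 ('push 0'): stack = [0, 0], depth = 2
Step 3 ('sub'): stack = [0], depth = 1
Step 4 ('dup'): stack = [0, 0], depth = 2
Step 5 ('add'): stack = [0], depth = 1
Step 6 ('dup'): stack = [0, 0], depth = 2
Step 7 ('rot'): needs 3 value(s) but depth is 2 — STACK UNDERFLOW

Answer: step 7: rot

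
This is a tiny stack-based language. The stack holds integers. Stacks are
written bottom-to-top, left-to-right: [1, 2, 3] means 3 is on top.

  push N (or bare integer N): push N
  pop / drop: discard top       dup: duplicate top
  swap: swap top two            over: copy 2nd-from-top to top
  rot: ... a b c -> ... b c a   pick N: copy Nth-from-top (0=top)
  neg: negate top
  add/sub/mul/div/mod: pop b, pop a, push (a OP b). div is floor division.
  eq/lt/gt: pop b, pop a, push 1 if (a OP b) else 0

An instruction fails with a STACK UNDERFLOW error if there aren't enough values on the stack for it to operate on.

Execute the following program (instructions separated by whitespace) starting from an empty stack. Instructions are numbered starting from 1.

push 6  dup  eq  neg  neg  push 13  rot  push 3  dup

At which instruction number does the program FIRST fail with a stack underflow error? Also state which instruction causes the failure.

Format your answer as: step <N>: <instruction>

Step 1 ('push 6'): stack = [6], depth = 1
Step 2 ('dup'): stack = [6, 6], depth = 2
Step 3 ('eq'): stack = [1], depth = 1
Step 4 ('neg'): stack = [-1], depth = 1
Step 5 ('neg'): stack = [1], depth = 1
Step 6 ('push 13'): stack = [1, 13], depth = 2
Step 7 ('rot'): needs 3 value(s) but depth is 2 — STACK UNDERFLOW

Answer: step 7: rot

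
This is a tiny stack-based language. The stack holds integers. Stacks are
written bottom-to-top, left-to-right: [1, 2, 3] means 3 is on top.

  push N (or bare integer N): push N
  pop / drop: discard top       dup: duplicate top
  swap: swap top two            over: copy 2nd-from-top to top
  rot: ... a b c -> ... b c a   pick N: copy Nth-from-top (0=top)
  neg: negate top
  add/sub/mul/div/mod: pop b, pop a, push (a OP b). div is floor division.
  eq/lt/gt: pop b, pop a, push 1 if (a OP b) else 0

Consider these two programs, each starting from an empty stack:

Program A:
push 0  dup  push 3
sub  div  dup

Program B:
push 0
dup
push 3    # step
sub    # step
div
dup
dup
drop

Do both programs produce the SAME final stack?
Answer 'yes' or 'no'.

Answer: yes

Derivation:
Program A trace:
  After 'push 0': [0]
  After 'dup': [0, 0]
  After 'push 3': [0, 0, 3]
  After 'sub': [0, -3]
  After 'div': [0]
  After 'dup': [0, 0]
Program A final stack: [0, 0]

Program B trace:
  After 'push 0': [0]
  After 'dup': [0, 0]
  After 'push 3': [0, 0, 3]
  After 'sub': [0, -3]
  After 'div': [0]
  After 'dup': [0, 0]
  After 'dup': [0, 0, 0]
  After 'drop': [0, 0]
Program B final stack: [0, 0]
Same: yes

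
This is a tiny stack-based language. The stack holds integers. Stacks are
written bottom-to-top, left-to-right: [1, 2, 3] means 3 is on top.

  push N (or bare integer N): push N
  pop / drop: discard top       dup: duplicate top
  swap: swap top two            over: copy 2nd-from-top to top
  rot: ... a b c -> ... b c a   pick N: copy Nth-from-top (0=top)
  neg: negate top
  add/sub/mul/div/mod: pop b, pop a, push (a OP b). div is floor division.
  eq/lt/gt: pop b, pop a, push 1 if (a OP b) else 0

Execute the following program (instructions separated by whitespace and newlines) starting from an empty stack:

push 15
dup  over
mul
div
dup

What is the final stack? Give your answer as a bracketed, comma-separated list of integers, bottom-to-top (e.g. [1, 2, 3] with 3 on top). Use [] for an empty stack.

Answer: [0, 0]

Derivation:
After 'push 15': [15]
After 'dup': [15, 15]
After 'over': [15, 15, 15]
After 'mul': [15, 225]
After 'div': [0]
After 'dup': [0, 0]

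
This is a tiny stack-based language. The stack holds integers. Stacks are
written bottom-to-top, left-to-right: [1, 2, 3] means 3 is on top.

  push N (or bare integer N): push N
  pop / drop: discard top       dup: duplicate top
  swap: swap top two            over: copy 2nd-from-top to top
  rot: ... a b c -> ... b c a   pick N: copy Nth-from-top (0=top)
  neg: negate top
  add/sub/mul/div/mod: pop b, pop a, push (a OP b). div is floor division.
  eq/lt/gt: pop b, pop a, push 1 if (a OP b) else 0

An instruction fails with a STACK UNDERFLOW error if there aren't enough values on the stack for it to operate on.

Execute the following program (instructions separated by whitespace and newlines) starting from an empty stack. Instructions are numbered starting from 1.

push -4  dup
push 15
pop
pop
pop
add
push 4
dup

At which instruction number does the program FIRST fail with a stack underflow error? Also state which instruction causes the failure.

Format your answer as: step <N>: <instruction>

Answer: step 7: add

Derivation:
Step 1 ('push -4'): stack = [-4], depth = 1
Step 2 ('dup'): stack = [-4, -4], depth = 2
Step 3 ('push 15'): stack = [-4, -4, 15], depth = 3
Step 4 ('pop'): stack = [-4, -4], depth = 2
Step 5 ('pop'): stack = [-4], depth = 1
Step 6 ('pop'): stack = [], depth = 0
Step 7 ('add'): needs 2 value(s) but depth is 0 — STACK UNDERFLOW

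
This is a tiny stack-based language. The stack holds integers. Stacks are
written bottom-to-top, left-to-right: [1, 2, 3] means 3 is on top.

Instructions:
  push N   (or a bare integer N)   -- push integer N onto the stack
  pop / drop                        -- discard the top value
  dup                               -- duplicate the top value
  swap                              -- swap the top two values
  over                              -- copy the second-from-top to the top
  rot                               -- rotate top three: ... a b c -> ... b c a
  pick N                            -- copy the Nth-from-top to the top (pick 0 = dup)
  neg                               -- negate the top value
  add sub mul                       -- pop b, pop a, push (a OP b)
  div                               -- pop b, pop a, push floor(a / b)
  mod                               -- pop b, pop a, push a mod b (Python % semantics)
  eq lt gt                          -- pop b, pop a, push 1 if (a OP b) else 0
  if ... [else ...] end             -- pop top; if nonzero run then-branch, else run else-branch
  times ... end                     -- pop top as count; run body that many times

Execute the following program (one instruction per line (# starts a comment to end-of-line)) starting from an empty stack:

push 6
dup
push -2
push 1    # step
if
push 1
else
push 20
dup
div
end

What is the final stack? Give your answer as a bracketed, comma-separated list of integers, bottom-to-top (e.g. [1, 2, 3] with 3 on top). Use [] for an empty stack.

After 'push 6': [6]
After 'dup': [6, 6]
After 'push -2': [6, 6, -2]
After 'push 1': [6, 6, -2, 1]
After 'if': [6, 6, -2]
After 'push 1': [6, 6, -2, 1]

Answer: [6, 6, -2, 1]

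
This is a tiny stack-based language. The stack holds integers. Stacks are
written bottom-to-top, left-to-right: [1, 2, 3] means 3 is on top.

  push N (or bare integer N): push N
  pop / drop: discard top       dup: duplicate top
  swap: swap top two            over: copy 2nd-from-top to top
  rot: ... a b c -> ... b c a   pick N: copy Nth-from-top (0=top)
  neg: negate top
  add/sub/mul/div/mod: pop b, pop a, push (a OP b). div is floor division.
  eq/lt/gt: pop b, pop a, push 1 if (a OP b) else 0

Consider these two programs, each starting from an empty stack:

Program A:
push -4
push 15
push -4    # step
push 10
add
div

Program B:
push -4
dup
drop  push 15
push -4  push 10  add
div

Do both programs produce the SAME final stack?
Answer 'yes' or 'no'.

Answer: yes

Derivation:
Program A trace:
  After 'push -4': [-4]
  After 'push 15': [-4, 15]
  After 'push -4': [-4, 15, -4]
  After 'push 10': [-4, 15, -4, 10]
  After 'add': [-4, 15, 6]
  After 'div': [-4, 2]
Program A final stack: [-4, 2]

Program B trace:
  After 'push -4': [-4]
  After 'dup': [-4, -4]
  After 'drop': [-4]
  After 'push 15': [-4, 15]
  After 'push -4': [-4, 15, -4]
  After 'push 10': [-4, 15, -4, 10]
  After 'add': [-4, 15, 6]
  After 'div': [-4, 2]
Program B final stack: [-4, 2]
Same: yes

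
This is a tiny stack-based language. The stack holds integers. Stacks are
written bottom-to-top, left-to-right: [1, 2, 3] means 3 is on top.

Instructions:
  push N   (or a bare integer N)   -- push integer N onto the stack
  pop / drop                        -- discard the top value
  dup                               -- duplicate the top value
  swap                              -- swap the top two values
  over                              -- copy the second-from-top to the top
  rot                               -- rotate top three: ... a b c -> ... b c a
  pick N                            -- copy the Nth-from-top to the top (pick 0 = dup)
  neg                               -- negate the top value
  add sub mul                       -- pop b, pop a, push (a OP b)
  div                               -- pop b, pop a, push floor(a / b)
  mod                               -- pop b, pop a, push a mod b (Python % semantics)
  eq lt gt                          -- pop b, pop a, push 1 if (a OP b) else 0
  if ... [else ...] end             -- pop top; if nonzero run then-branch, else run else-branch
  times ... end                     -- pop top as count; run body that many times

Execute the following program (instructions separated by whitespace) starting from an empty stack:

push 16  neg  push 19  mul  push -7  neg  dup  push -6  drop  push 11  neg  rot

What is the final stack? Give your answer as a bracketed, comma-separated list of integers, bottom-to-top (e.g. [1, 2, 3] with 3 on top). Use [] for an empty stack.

After 'push 16': [16]
After 'neg': [-16]
After 'push 19': [-16, 19]
After 'mul': [-304]
After 'push -7': [-304, -7]
After 'neg': [-304, 7]
After 'dup': [-304, 7, 7]
After 'push -6': [-304, 7, 7, -6]
After 'drop': [-304, 7, 7]
After 'push 11': [-304, 7, 7, 11]
After 'neg': [-304, 7, 7, -11]
After 'rot': [-304, 7, -11, 7]

Answer: [-304, 7, -11, 7]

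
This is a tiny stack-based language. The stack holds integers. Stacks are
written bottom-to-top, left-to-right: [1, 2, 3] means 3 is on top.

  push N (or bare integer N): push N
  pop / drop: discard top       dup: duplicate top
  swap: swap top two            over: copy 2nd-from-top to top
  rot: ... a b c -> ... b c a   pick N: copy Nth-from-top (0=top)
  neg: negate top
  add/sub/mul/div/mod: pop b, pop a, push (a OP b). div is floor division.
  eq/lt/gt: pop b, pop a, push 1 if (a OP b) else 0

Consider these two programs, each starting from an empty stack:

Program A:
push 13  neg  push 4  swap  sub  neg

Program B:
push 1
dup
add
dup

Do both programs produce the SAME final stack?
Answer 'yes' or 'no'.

Program A trace:
  After 'push 13': [13]
  After 'neg': [-13]
  After 'push 4': [-13, 4]
  After 'swap': [4, -13]
  After 'sub': [17]
  After 'neg': [-17]
Program A final stack: [-17]

Program B trace:
  After 'push 1': [1]
  After 'dup': [1, 1]
  After 'add': [2]
  After 'dup': [2, 2]
Program B final stack: [2, 2]
Same: no

Answer: no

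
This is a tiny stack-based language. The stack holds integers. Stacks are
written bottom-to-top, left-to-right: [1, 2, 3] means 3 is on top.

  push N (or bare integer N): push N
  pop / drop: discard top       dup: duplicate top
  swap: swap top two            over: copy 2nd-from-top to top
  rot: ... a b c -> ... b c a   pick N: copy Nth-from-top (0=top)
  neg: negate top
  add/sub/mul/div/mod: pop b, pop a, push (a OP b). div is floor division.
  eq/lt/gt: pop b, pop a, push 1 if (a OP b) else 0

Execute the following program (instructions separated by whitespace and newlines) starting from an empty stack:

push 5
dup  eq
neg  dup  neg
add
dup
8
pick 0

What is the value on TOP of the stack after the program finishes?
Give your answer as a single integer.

Answer: 8

Derivation:
After 'push 5': [5]
After 'dup': [5, 5]
After 'eq': [1]
After 'neg': [-1]
After 'dup': [-1, -1]
After 'neg': [-1, 1]
After 'add': [0]
After 'dup': [0, 0]
After 'push 8': [0, 0, 8]
After 'pick 0': [0, 0, 8, 8]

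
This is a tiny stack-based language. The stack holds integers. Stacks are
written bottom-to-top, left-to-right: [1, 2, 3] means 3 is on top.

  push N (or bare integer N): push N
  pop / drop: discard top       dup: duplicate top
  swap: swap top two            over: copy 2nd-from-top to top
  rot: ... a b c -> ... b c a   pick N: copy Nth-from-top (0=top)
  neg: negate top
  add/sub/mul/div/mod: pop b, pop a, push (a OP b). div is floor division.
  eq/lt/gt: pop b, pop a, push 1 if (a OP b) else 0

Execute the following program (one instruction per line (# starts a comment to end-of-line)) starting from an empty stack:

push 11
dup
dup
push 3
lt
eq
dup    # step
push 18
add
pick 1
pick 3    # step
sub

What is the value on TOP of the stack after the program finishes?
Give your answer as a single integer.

Answer: -11

Derivation:
After 'push 11': [11]
After 'dup': [11, 11]
After 'dup': [11, 11, 11]
After 'push 3': [11, 11, 11, 3]
After 'lt': [11, 11, 0]
After 'eq': [11, 0]
After 'dup': [11, 0, 0]
After 'push 18': [11, 0, 0, 18]
After 'add': [11, 0, 18]
After 'pick 1': [11, 0, 18, 0]
After 'pick 3': [11, 0, 18, 0, 11]
After 'sub': [11, 0, 18, -11]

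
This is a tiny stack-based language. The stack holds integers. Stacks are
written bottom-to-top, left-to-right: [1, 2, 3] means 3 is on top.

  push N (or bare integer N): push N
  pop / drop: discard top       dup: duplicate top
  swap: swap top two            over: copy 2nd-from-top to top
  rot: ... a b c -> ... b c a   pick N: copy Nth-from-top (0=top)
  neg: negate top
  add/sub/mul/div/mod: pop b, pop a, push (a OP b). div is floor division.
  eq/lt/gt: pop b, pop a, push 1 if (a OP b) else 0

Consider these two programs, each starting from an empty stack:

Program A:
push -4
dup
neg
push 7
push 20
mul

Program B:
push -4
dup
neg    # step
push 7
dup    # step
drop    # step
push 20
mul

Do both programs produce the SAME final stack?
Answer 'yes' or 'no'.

Answer: yes

Derivation:
Program A trace:
  After 'push -4': [-4]
  After 'dup': [-4, -4]
  After 'neg': [-4, 4]
  After 'push 7': [-4, 4, 7]
  After 'push 20': [-4, 4, 7, 20]
  After 'mul': [-4, 4, 140]
Program A final stack: [-4, 4, 140]

Program B trace:
  After 'push -4': [-4]
  After 'dup': [-4, -4]
  After 'neg': [-4, 4]
  After 'push 7': [-4, 4, 7]
  After 'dup': [-4, 4, 7, 7]
  After 'drop': [-4, 4, 7]
  After 'push 20': [-4, 4, 7, 20]
  After 'mul': [-4, 4, 140]
Program B final stack: [-4, 4, 140]
Same: yes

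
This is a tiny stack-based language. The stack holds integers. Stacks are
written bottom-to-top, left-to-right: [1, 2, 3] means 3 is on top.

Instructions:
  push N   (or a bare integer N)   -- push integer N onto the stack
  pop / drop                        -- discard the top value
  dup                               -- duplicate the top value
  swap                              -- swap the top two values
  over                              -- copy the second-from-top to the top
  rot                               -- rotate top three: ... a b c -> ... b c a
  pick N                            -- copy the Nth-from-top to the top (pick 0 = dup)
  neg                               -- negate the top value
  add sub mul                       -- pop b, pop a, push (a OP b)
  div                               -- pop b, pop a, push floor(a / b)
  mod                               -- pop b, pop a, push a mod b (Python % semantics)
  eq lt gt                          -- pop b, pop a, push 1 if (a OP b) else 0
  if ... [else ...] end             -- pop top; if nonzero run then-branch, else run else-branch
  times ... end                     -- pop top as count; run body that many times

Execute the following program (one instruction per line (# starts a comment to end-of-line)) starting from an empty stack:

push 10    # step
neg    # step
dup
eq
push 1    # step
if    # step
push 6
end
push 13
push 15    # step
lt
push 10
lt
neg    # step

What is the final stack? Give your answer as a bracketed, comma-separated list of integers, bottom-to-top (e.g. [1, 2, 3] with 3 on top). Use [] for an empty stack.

Answer: [1, 6, -1]

Derivation:
After 'push 10': [10]
After 'neg': [-10]
After 'dup': [-10, -10]
After 'eq': [1]
After 'push 1': [1, 1]
After 'if': [1]
After 'push 6': [1, 6]
After 'push 13': [1, 6, 13]
After 'push 15': [1, 6, 13, 15]
After 'lt': [1, 6, 1]
After 'push 10': [1, 6, 1, 10]
After 'lt': [1, 6, 1]
After 'neg': [1, 6, -1]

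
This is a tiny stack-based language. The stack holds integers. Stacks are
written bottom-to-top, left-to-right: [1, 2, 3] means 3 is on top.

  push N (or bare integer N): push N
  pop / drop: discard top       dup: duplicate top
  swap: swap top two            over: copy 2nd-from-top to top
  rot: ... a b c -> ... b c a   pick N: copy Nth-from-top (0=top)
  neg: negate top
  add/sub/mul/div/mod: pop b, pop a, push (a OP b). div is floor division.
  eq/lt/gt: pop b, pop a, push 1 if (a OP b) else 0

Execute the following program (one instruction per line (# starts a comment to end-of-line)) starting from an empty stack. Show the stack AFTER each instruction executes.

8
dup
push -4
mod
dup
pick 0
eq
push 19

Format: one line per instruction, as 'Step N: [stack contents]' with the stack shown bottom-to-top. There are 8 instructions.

Step 1: [8]
Step 2: [8, 8]
Step 3: [8, 8, -4]
Step 4: [8, 0]
Step 5: [8, 0, 0]
Step 6: [8, 0, 0, 0]
Step 7: [8, 0, 1]
Step 8: [8, 0, 1, 19]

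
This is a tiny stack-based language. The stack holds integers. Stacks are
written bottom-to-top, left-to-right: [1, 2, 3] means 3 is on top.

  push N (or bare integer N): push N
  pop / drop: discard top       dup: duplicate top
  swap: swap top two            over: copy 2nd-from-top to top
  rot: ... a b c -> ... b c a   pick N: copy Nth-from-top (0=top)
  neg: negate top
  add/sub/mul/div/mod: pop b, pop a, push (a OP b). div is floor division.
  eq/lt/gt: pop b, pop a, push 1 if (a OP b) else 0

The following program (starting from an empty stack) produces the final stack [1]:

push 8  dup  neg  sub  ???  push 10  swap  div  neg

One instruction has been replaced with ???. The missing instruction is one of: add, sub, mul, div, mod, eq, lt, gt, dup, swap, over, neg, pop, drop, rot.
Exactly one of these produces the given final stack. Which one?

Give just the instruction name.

Stack before ???: [16]
Stack after ???:  [-16]
The instruction that transforms [16] -> [-16] is: neg

Answer: neg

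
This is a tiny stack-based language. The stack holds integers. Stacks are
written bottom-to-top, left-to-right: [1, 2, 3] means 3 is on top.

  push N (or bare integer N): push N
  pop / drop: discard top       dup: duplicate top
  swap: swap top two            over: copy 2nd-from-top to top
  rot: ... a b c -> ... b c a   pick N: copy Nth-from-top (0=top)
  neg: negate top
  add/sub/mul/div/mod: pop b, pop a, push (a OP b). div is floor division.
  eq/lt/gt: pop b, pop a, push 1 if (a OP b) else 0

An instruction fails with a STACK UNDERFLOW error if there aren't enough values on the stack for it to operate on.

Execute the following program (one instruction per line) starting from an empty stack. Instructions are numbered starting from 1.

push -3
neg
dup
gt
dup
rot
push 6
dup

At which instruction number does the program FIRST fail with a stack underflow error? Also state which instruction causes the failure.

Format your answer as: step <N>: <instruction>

Answer: step 6: rot

Derivation:
Step 1 ('push -3'): stack = [-3], depth = 1
Step 2 ('neg'): stack = [3], depth = 1
Step 3 ('dup'): stack = [3, 3], depth = 2
Step 4 ('gt'): stack = [0], depth = 1
Step 5 ('dup'): stack = [0, 0], depth = 2
Step 6 ('rot'): needs 3 value(s) but depth is 2 — STACK UNDERFLOW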